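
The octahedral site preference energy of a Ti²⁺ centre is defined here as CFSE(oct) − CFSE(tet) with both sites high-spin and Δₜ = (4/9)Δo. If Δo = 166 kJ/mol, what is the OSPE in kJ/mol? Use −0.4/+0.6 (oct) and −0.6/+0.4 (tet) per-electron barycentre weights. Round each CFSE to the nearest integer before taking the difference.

-44

Ti²⁺: group 4, so d-count = 4 − 2 = 2.
Octahedral high-spin t2g^2 e_g^0: CFSE = -0.8 × 166 = -133 kJ/mol.
Tetrahedral: e^2 t2^0, CFSE = 2(−0.6) + 0(+0.4) = -1.2Δₜ = -1.2 × (4/9) × 166 = -89 kJ/mol.
Subtracting, OSPE = -133 − (-89) = -44 kJ/mol.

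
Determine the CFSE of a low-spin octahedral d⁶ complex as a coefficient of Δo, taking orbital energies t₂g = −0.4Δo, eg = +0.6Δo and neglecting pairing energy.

Configuration: t₂g⁶ eg⁰.
CFSE = 6(-0.4Δo) + 0(0.6Δo) = -2.4Δo + 0.0Δo = -2.4Δo.

-2.4 Δo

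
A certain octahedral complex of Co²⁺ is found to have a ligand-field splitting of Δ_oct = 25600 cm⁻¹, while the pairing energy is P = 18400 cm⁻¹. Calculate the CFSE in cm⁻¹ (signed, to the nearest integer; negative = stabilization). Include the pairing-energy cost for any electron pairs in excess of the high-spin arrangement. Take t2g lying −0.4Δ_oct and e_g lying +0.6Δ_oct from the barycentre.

Group 9 minus oxidation state +2 gives a d⁷ configuration for Co²⁺.
Here Δ_oct > P (25600 > 18400), so the low-spin state is favoured.
Configuration: t2g^6 e_g^1.
Orbital CFSE = -1.8Δ_oct = -1.8 × 25600 = -46080 cm⁻¹.
Excess pairs vs high-spin: 3 − 2 = 1; pairing cost = +18400 cm⁻¹.
Net CFSE = -46080 + 18400 = -27680 cm⁻¹.

-27680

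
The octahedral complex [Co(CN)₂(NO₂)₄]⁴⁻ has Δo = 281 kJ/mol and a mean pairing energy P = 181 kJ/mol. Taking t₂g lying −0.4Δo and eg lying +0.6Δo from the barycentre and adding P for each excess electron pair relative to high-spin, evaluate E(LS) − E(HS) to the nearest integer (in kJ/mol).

Ligand charges: 2×(-1) from CN⁻ and 4×(-1) from NO₂⁻ sum to -6; with overall charge -4, Co is +2.
Co sits in group 9; removing 2 electrons leaves Co²⁺ with 9 − 2 = 7 d electrons.
High-spin: t₂g⁵ eg², CFSE = -0.8Δo = -225 kJ/mol.
Low-spin t₂g⁶ eg¹ gives -1.8Δo = -506 kJ/mol, but forming 1 extra pair costs 1P = 181 kJ/mol, so E(LS) = -506 + 181 = -325 kJ/mol.
The difference is -325 − (-225) = -100 kJ/mol, so low-spin lies lower.

-100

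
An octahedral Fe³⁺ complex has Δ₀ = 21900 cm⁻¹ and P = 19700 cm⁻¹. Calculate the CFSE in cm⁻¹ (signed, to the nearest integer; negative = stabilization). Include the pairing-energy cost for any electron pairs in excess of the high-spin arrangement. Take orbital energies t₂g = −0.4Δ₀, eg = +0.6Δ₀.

Fe³⁺: group 8, so d-count = 8 − 3 = 5.
Here Δ₀ > P (21900 > 19700), so the low-spin state is favoured.
Configuration: t₂g⁵ eg⁰.
Orbital CFSE = -2.0Δ₀ = -2.0 × 21900 = -43800 cm⁻¹.
Excess pairs vs high-spin: 2 − 0 = 2; pairing cost = +39400 cm⁻¹.
Net CFSE = -43800 + 39400 = -4400 cm⁻¹.

-4400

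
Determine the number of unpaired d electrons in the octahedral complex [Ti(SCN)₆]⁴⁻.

2

Each SCN⁻ contributes -1; 6 × (-1) = -6. With overall charge -4, Ti is in the +2 oxidation state.
Ti²⁺: group 4, so d-count = 4 − 2 = 2.
Configuration: t2g^2 e_g^0, giving 2 unpaired electrons.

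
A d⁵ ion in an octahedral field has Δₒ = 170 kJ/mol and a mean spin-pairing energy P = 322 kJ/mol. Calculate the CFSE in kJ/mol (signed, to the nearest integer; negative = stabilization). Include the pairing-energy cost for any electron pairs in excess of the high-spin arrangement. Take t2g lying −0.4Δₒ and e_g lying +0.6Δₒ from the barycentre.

Since Δₒ = 170 kJ/mol < P = 322 kJ/mol, the complex adopts the high-spin configuration.
Filling d⁵ accordingly: t2g^3 e_g^2.
Orbital CFSE = 0.0Δₒ = 0.0 × 170 = 0 kJ/mol.
High-spin has no excess pairs, so no pairing correction applies.

0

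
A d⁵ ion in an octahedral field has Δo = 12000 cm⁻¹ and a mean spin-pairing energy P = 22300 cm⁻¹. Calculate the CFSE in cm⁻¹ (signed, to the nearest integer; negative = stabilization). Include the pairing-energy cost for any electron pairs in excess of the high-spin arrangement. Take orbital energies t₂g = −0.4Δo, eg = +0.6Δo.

Since Δo = 12000 cm⁻¹ < P = 22300 cm⁻¹, the complex adopts the high-spin configuration.
Filling d⁵ accordingly: t₂g³ eg².
Orbital CFSE = 0.0Δo = 0.0 × 12000 = 0 cm⁻¹.
High-spin has no excess pairs, so no pairing correction applies.

0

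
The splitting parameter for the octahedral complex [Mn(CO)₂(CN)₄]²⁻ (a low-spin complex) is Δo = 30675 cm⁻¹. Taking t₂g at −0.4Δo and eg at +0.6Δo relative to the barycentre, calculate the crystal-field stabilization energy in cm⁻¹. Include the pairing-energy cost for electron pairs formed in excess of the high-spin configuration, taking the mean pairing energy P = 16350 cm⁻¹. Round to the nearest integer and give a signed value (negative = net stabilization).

-28650

Ligand charges: 2×(+0) from CO and 4×(-1) from CN⁻ sum to -4; with overall charge -2, Mn is +2.
Group 7 minus oxidation state +2 gives a d⁵ configuration for Mn²⁺.
Configuration: t₂g⁵ eg⁰.
The orbital stabilization is -2.0Δo = -2.0 × 30675 = -61350 cm⁻¹.
Relative to high-spin t₂g³ eg² (0 paired), the low-spin configuration has 2 additional pairs, contributing +2 × 16350 = +32700 cm⁻¹.
Net CFSE = -61350 + 32700 = -28650 cm⁻¹.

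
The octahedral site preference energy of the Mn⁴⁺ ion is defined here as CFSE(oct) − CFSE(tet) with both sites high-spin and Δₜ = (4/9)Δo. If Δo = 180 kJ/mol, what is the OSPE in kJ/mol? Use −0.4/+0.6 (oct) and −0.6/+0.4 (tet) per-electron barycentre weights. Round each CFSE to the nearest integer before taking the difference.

Mn is in group 7, so Mn⁴⁺ is d³ (7 − 4 = 3).
Octahedral high-spin t2g^3 e_g^0: CFSE = -1.2 × 180 = -216 kJ/mol.
Tetrahedral e^2 t2^1 gives -0.8Δₜ = -0.8 × (4/9) × 180 = -64 kJ/mol.
Subtracting, OSPE = -216 − (-64) = -152 kJ/mol.

-152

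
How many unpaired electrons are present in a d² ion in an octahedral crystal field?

2

Configuration: t₂g² eg⁰, giving 2 unpaired electrons.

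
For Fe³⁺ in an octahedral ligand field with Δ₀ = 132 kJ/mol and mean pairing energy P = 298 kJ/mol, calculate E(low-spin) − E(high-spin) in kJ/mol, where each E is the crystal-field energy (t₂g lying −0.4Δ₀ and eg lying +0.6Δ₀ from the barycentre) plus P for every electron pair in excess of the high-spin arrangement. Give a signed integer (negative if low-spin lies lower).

Fe sits in group 8; removing 3 electrons leaves Fe³⁺ with 8 − 3 = 5 d electrons.
High-spin: t₂g³ eg², CFSE = 0.0Δ₀ = 0 kJ/mol.
For low-spin the configuration is t₂g⁵ eg⁰: orbital energy -2.0 × 132 = -264 kJ/mol, and 2 additional pairs relative to high-spin add 596 kJ/mol, giving 332 kJ/mol.
E(LS) − E(HS) = 332 − (0) = 332 kJ/mol.

332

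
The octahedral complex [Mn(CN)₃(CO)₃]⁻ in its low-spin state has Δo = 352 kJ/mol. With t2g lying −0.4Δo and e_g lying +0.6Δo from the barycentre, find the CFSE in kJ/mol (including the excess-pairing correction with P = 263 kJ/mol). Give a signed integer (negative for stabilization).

Ligand charges: 3×(-1) from CN⁻ and 3×(+0) from CO sum to -3; with overall charge -1, Mn is +2.
Group 7 minus oxidation state +2 gives a d⁵ configuration for Mn²⁺.
Configuration: t2g^5 e_g^0.
CFSE(orbital) = 5×(-0.4Δo) + 0×(0.6Δo) = -2.0Δo; with Δo = 352 kJ/mol that is -704 kJ/mol.
Pairing penalty: 2 pairs vs 0 in the high-spin reference → 2 extra × P = 526 kJ/mol.
Overall CFSE = -704 + 526 = -178 kJ/mol.

-178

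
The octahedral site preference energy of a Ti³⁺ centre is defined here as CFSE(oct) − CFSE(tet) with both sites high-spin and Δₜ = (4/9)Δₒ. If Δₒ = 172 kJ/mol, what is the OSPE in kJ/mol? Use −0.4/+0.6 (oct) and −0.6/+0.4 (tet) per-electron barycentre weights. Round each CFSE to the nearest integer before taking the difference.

-23

Ti is in group 4, so Ti³⁺ is d¹ (4 − 3 = 1).
Octahedral (high-spin): t₂g¹ eg⁰, CFSE = 1(−0.4) + 0(+0.6) = -0.4Δₒ = -0.4 × 172 = -69 kJ/mol.
Tetrahedral: e¹ t₂⁰, CFSE = 1(−0.6) + 0(+0.4) = -0.6Δₜ = -0.6 × (4/9) × 172 = -46 kJ/mol.
OSPE = -69 − (-46) = -23 kJ/mol.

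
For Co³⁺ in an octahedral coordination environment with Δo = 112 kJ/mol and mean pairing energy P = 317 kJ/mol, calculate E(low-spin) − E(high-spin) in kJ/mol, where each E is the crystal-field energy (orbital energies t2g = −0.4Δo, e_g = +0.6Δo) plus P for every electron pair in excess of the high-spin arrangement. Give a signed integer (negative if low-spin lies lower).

Co is in group 9, so Co³⁺ is d⁶ (9 − 3 = 6).
High-spin: t2g^4 e_g^2, CFSE = -0.4Δo = -45 kJ/mol.
Low-spin t2g^6 e_g^0 gives -2.4Δo = -269 kJ/mol, but forming 2 extra pairs costs 2P = 634 kJ/mol, so E(LS) = -269 + 634 = 365 kJ/mol.
E(LS) − E(HS) = 365 − (-45) = 410 kJ/mol.

410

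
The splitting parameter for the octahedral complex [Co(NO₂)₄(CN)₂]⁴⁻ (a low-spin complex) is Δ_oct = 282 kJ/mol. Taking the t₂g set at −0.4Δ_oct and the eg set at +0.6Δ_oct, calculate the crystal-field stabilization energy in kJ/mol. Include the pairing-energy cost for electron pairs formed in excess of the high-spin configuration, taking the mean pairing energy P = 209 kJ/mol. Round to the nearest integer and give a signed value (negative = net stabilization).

-299

Ligand charges: 4×(-1) from NO₂⁻ and 2×(-1) from CN⁻ sum to -6; with overall charge -4, Co is +2.
Group 9 minus oxidation state +2 gives a d⁷ configuration for Co²⁺.
Electron filling gives t₂g⁶ eg¹.
The orbital stabilization is -1.8Δ_oct = -1.8 × 282 = -508 kJ/mol.
High-spin d⁷ would be t₂g⁵ eg² with 2 pairs; low-spin has 3, so 1 excess pair costs +1P = +209 kJ/mol.
Overall CFSE = -508 + 209 = -299 kJ/mol.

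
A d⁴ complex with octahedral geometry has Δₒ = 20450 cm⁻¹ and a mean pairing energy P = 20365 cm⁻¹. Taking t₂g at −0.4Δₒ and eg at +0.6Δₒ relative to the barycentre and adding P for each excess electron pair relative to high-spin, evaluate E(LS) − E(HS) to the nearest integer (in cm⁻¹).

High-spin: t₂g³ eg¹, CFSE = -0.6Δₒ = -12270 cm⁻¹.
For low-spin the configuration is t₂g⁴ eg⁰: orbital energy -1.6 × 20450 = -32720 cm⁻¹, and 1 additional pair relative to high-spin adds 20365 cm⁻¹, giving -12355 cm⁻¹.
Thus E(LS) − E(HS) = -85 cm⁻¹.

-85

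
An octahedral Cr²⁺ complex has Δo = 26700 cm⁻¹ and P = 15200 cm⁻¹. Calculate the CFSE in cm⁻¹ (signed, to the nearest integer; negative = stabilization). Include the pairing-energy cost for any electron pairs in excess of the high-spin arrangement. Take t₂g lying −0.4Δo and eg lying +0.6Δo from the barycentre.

Cr²⁺: group 6, so d-count = 6 − 2 = 4.
Here Δo > P (26700 > 15200), so the low-spin state is favoured.
That gives t₂g⁴ eg⁰.
Orbital CFSE = -1.6Δo = -1.6 × 26700 = -42720 cm⁻¹.
Excess pairs vs high-spin: 1 − 0 = 1; pairing cost = +15200 cm⁻¹.
Net CFSE = -42720 + 15200 = -27520 cm⁻¹.

-27520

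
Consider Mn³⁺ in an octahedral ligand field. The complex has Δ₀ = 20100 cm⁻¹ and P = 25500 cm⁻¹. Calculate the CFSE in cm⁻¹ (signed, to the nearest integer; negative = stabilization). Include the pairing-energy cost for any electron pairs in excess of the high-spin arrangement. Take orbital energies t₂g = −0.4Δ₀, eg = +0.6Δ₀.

-12060

Mn sits in group 7; removing 3 electrons leaves Mn³⁺ with 7 − 3 = 4 d electrons.
Here Δ₀ < P (20100 < 25500), so the high-spin state is favoured.
That gives t₂g³ eg¹.
Orbital CFSE = -0.6Δ₀ = -0.6 × 20100 = -12060 cm⁻¹.
High-spin has no excess pairs, so no pairing correction applies.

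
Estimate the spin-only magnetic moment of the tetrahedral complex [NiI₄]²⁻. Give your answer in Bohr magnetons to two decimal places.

2.83 Bohr magnetons

Each I⁻ contributes -1; 4 × (-1) = -4. With overall charge -2, Ni is in the +2 oxidation state.
Ni²⁺: group 10, so d-count = 10 − 2 = 8.
With tetrahedral geometry the complex is necessarily high-spin.
Configuration: e⁴ t₂⁴ → 2 unpaired electrons.
μ(spin-only) = √[2(2+2)] = √8 ≈ 2.83 Bohr magnetons.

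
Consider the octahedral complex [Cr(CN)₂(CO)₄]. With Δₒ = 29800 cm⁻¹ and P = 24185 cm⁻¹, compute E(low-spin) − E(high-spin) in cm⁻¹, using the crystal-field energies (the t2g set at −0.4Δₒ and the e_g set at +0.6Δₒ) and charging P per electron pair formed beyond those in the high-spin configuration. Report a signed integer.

-5615

Ligand charges: 2×(-1) from CN⁻ and 4×(+0) from CO sum to -2; with overall charge +0, Cr is +2.
Group 6 minus oxidation state +2 gives a d⁴ configuration for Cr²⁺.
High-spin: t2g^3 e_g^1, CFSE = -0.6Δₒ = -17880 cm⁻¹.
Low-spin: t2g^4 e_g^0, orbital CFSE = -1.6Δₒ = -47680 cm⁻¹; plus 1 excess pair × P = +24185 cm⁻¹; total -23495 cm⁻¹.
Thus E(LS) − E(HS) = -5615 cm⁻¹.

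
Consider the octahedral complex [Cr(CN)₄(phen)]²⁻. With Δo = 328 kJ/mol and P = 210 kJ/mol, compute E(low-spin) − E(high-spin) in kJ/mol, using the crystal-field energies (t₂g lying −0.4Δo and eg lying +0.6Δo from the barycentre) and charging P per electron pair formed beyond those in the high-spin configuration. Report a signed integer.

Ligand charges: 4×(-1) from CN⁻ and 1×(+0) from phen sum to -4; with overall charge -2, Cr is +2.
Cr²⁺: group 6, so d-count = 6 − 2 = 4.
High-spin d⁴ fills as t₂g³ eg¹ with CFSE 3(−0.4) + 1(+0.6) = -0.6Δo = -197 kJ/mol.
Low-spin t₂g⁴ eg⁰ gives -1.6Δo = -525 kJ/mol, but forming 1 extra pair costs 1P = 210 kJ/mol, so E(LS) = -525 + 210 = -315 kJ/mol.
E(LS) − E(HS) = -315 − (-197) = -118 kJ/mol.

-118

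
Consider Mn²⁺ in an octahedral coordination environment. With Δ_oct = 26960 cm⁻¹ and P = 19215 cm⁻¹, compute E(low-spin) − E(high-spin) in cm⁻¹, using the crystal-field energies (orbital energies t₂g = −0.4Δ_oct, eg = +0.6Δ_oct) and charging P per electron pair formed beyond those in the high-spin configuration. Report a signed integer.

Mn sits in group 7; removing 2 electrons leaves Mn²⁺ with 7 − 2 = 5 d electrons.
High-spin d⁵ fills as t₂g³ eg² with CFSE 3(−0.4) + 2(+0.6) = 0.0Δ_oct = 0 cm⁻¹.
Low-spin t₂g⁵ eg⁰ gives -2.0Δ_oct = -53920 cm⁻¹, but forming 2 extra pairs costs 2P = 38430 cm⁻¹, so E(LS) = -53920 + 38430 = -15490 cm⁻¹.
E(LS) − E(HS) = -15490 − (0) = -15490 cm⁻¹.

-15490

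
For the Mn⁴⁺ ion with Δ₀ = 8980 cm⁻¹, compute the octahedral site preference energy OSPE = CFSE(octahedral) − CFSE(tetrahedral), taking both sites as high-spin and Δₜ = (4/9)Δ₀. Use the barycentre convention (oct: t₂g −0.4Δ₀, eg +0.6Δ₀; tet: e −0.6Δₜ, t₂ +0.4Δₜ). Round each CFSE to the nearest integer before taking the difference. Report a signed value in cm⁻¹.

-7583

Mn⁴⁺: group 7, so d-count = 7 − 4 = 3.
Octahedral (high-spin): t₂g³ eg⁰, CFSE = 3(−0.4) + 0(+0.6) = -1.2Δ₀ = -1.2 × 8980 = -10776 cm⁻¹.
In a tetrahedral site the filling is e² t₂¹: CFSE(tet) = -0.8Δₜ = -0.8 × (4/9)(8980) = -3193 cm⁻¹.
Subtracting, OSPE = -10776 − (-3193) = -7583 cm⁻¹.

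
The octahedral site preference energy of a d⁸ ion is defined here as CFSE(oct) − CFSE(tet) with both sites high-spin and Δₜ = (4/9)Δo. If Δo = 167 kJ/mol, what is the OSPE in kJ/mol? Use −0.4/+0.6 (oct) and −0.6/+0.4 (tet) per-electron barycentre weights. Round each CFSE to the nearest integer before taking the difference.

-141

Octahedral (high-spin): t₂g⁶ eg², CFSE = 6(−0.4) + 2(+0.6) = -1.2Δo = -1.2 × 167 = -200 kJ/mol.
Tetrahedral: e⁴ t₂⁴, CFSE = 4(−0.6) + 4(+0.4) = -0.8Δₜ = -0.8 × (4/9) × 167 = -59 kJ/mol.
OSPE = -200 − (-59) = -141 kJ/mol.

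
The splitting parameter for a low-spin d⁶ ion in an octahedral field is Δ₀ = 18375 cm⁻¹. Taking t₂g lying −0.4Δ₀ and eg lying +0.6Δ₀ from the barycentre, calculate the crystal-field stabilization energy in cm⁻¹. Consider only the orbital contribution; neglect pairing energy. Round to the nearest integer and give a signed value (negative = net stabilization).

The d⁶ electrons fill as t₂g⁶ eg⁰.
CFSE(orbital) = 6×(-0.4Δ₀) + 0×(0.6Δ₀) = -2.4Δ₀; with Δ₀ = 18375 cm⁻¹ that is -44100 cm⁻¹.

-44100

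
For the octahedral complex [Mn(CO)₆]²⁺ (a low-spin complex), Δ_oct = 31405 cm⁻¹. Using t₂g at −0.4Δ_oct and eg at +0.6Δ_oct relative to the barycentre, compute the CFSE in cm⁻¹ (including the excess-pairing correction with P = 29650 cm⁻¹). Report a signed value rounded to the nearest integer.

-3510

CO is neutral, so the +2 overall charge sits on Mn: oxidation state +2.
Mn sits in group 7; removing 2 electrons leaves Mn²⁺ with 7 − 2 = 5 d electrons.
Configuration: t₂g⁵ eg⁰.
The orbital stabilization is -2.0Δ_oct = -2.0 × 31405 = -62810 cm⁻¹.
Relative to high-spin t₂g³ eg² (0 paired), the low-spin configuration has 2 additional pairs, contributing +2 × 29650 = +59300 cm⁻¹.
Combining: -62810 + 59300 = -3510 cm⁻¹.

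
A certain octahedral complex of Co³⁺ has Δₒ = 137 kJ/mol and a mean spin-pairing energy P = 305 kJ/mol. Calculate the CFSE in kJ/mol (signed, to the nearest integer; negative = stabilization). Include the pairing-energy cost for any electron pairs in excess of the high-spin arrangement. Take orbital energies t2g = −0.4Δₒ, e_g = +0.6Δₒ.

Co sits in group 9; removing 3 electrons leaves Co³⁺ with 9 − 3 = 6 d electrons.
With Δₒ < P the complex is high-spin.
Configuration: t2g^4 e_g^2.
Orbital CFSE = -0.4Δₒ = -0.4 × 137 = -55 kJ/mol.
High-spin has no excess pairs, so no pairing correction applies.

-55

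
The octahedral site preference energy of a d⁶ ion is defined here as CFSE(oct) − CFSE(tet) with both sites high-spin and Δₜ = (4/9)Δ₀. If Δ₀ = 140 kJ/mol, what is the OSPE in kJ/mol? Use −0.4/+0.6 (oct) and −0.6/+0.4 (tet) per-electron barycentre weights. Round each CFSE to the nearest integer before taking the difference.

-19

Octahedral (high-spin): t₂g⁴ eg², CFSE = 4(−0.4) + 2(+0.6) = -0.4Δ₀ = -0.4 × 140 = -56 kJ/mol.
Tetrahedral: e³ t₂³, CFSE = 3(−0.6) + 3(+0.4) = -0.6Δₜ = -0.6 × (4/9) × 140 = -37 kJ/mol.
Subtracting, OSPE = -56 − (-37) = -19 kJ/mol.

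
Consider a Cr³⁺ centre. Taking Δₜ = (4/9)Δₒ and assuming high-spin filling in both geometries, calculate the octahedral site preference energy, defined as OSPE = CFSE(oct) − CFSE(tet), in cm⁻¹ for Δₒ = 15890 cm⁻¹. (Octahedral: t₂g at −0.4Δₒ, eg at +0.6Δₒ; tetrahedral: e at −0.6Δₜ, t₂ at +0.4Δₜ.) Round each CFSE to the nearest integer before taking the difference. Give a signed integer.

Cr³⁺: group 6, so d-count = 6 − 3 = 3.
Octahedral high-spin t2g^3 e_g^0: CFSE = -1.2 × 15890 = -19068 cm⁻¹.
In a tetrahedral site the filling is e^2 t2^1: CFSE(tet) = -0.8Δₜ = -0.8 × (4/9)(15890) = -5650 cm⁻¹.
OSPE = -19068 − (-5650) = -13418 cm⁻¹.

-13418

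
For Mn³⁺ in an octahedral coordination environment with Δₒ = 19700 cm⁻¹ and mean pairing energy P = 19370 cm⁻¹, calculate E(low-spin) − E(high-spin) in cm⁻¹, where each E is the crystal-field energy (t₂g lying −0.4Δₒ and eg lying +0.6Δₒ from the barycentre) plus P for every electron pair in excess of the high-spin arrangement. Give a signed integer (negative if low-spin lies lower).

-330

Mn is in group 7, so Mn³⁺ is d⁴ (7 − 3 = 4).
High-spin d⁴ fills as t₂g³ eg¹ with CFSE 3(−0.4) + 1(+0.6) = -0.6Δₒ = -11820 cm⁻¹.
Low-spin: t₂g⁴ eg⁰, orbital CFSE = -1.6Δₒ = -31520 cm⁻¹; plus 1 excess pair × P = +19370 cm⁻¹; total -12150 cm⁻¹.
The difference is -12150 − (-11820) = -330 cm⁻¹, so low-spin lies lower.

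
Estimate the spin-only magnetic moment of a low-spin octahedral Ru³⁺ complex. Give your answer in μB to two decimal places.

1.73 μB

Ru³⁺: group 8, so d-count = 8 − 3 = 5.
Configuration: t₂g⁵ eg⁰ → 1 unpaired electron.
μ(spin-only) = √[1(1+2)] = √3 ≈ 1.73 μB.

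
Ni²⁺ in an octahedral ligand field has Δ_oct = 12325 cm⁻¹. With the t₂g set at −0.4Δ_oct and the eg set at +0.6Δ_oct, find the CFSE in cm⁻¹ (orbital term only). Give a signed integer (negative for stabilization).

Group 10 minus oxidation state +2 gives a d⁸ configuration for Ni²⁺.
Electron filling gives t₂g⁶ eg².
Orbital CFSE = 6(-0.4) + 2(0.6) = -1.2Δ_oct = -1.2 × 12325 = -14790 cm⁻¹.

-14790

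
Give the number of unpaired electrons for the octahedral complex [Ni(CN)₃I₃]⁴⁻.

Ligand charges: 3×(-1) from CN⁻ and 3×(-1) from I⁻ sum to -6; with overall charge -4, Ni is +2.
Ni²⁺: group 10, so d-count = 10 − 2 = 8.
Configuration: t2g^6 e_g^2, giving 2 unpaired electrons.

2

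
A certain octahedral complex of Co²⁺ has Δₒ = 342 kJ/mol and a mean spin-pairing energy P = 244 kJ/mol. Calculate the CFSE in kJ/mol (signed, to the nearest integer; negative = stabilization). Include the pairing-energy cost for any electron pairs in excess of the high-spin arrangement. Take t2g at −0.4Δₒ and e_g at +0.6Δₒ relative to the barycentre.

-372

Co sits in group 9; removing 2 electrons leaves Co²⁺ with 9 − 2 = 7 d electrons.
With Δₒ > P the complex is low-spin.
That gives t2g^6 e_g^1.
Orbital CFSE = -1.8Δₒ = -1.8 × 342 = -616 kJ/mol.
Excess pairs vs high-spin: 3 − 2 = 1; pairing cost = +244 kJ/mol.
Net CFSE = -616 + 244 = -372 kJ/mol.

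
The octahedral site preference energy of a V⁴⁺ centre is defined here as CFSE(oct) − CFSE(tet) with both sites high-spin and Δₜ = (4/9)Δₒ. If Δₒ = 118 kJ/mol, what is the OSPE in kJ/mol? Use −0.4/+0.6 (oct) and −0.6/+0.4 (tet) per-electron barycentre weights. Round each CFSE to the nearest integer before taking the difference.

Group 5 minus oxidation state +4 gives a d¹ configuration for V⁴⁺.
Octahedral high-spin t₂g¹ eg⁰: CFSE = -0.4 × 118 = -47 kJ/mol.
Tetrahedral e¹ t₂⁰ gives -0.6Δₜ = -0.6 × (4/9) × 118 = -31 kJ/mol.
Subtracting, OSPE = -47 − (-31) = -16 kJ/mol.

-16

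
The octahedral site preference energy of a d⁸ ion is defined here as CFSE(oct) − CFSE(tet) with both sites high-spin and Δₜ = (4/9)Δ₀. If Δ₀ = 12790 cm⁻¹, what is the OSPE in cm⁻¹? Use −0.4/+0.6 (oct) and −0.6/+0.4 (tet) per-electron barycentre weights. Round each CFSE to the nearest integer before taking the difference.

Octahedral high-spin t2g^6 e_g^2: CFSE = -1.2 × 12790 = -15348 cm⁻¹.
Tetrahedral e^4 t2^4 gives -0.8Δₜ = -0.8 × (4/9) × 12790 = -4548 cm⁻¹.
OSPE = -15348 − (-4548) = -10800 cm⁻¹.

-10800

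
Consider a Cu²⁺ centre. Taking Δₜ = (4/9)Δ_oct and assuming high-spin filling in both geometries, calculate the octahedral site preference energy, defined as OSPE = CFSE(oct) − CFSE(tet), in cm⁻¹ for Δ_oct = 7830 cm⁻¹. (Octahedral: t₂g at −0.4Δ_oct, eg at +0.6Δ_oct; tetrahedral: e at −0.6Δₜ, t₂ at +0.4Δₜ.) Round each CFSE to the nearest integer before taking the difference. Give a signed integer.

Cu²⁺: group 11, so d-count = 11 − 2 = 9.
Octahedral high-spin t₂g⁶ eg³: CFSE = -0.6 × 7830 = -4698 cm⁻¹.
Tetrahedral: e⁴ t₂⁵, CFSE = 4(−0.6) + 5(+0.4) = -0.4Δₜ = -0.4 × (4/9) × 7830 = -1392 cm⁻¹.
OSPE = -4698 − (-1392) = -3306 cm⁻¹.

-3306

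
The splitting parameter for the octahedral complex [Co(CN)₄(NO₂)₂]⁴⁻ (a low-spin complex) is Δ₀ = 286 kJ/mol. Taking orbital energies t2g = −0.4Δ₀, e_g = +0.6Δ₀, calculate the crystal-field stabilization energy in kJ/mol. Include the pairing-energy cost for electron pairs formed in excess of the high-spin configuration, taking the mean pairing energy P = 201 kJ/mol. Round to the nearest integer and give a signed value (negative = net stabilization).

-314

Ligand charges: 4×(-1) from CN⁻ and 2×(-1) from NO₂⁻ sum to -6; with overall charge -4, Co is +2.
Co sits in group 9; removing 2 electrons leaves Co²⁺ with 9 − 2 = 7 d electrons.
The d⁷ electrons fill as t2g^6 e_g^1.
The orbital stabilization is -1.8Δ₀ = -1.8 × 286 = -515 kJ/mol.
Pairing penalty: 3 pairs vs 2 in the high-spin reference → 1 extra × P = 201 kJ/mol.
Overall CFSE = -515 + 201 = -314 kJ/mol.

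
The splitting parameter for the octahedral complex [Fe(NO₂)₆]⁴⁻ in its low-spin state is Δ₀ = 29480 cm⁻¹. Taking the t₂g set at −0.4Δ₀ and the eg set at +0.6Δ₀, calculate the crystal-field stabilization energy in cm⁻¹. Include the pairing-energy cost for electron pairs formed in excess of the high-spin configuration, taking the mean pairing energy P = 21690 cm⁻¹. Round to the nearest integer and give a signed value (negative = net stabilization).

-27372

Each NO₂⁻ contributes -1; 6 × (-1) = -6. With overall charge -4, Fe is in the +2 oxidation state.
Group 8 minus oxidation state +2 gives a d⁶ configuration for Fe²⁺.
Electron filling gives t₂g⁶ eg⁰.
Orbital CFSE = 6(-0.4) + 0(0.6) = -2.4Δ₀ = -2.4 × 29480 = -70752 cm⁻¹.
Relative to high-spin t₂g⁴ eg² (1 paired), the low-spin configuration has 2 additional pairs, contributing +2 × 21690 = +43380 cm⁻¹.
Net CFSE = -70752 + 43380 = -27372 cm⁻¹.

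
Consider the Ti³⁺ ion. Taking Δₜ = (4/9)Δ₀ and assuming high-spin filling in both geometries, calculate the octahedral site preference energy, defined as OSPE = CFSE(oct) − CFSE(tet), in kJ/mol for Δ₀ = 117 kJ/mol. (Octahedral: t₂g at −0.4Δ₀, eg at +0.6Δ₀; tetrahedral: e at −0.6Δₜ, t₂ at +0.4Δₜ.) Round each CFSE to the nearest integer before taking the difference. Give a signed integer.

-16

Ti³⁺: group 4, so d-count = 4 − 3 = 1.
Octahedral (high-spin): t₂g¹ eg⁰, CFSE = 1(−0.4) + 0(+0.6) = -0.4Δ₀ = -0.4 × 117 = -47 kJ/mol.
Tetrahedral e¹ t₂⁰ gives -0.6Δₜ = -0.6 × (4/9) × 117 = -31 kJ/mol.
OSPE = CFSE(oct) − CFSE(tet) = -47 − (-31) = -16 kJ/mol.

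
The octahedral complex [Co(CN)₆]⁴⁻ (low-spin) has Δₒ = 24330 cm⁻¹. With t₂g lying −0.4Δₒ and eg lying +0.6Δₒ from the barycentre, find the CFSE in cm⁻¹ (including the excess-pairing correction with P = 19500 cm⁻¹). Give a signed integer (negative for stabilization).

-24294

Each CN⁻ contributes -1; 6 × (-1) = -6. With overall charge -4, Co is in the +2 oxidation state.
Co is in group 9, so Co²⁺ is d⁷ (9 − 2 = 7).
Electron filling gives t₂g⁶ eg¹.
The orbital stabilization is -1.8Δₒ = -1.8 × 24330 = -43794 cm⁻¹.
Relative to high-spin t₂g⁵ eg² (2 paired), the low-spin configuration has 1 additional pair, contributing +1 × 19500 = +19500 cm⁻¹.
Combining: -43794 + 19500 = -24294 cm⁻¹.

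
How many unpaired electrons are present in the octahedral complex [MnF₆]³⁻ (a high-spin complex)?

Each F⁻ contributes -1; 6 × (-1) = -6. With overall charge -3, Mn is in the +3 oxidation state.
Mn³⁺: group 7, so d-count = 7 − 3 = 4.
Configuration: t₂g³ eg¹, giving 4 unpaired electrons.

4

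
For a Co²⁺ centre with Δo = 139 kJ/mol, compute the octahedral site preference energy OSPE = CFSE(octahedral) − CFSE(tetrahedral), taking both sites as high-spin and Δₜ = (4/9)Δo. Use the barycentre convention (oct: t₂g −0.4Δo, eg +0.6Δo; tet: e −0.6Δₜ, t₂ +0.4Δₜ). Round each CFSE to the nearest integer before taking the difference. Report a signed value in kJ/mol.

-37

Group 9 minus oxidation state +2 gives a d⁷ configuration for Co²⁺.
Octahedral (high-spin): t₂g⁵ eg², CFSE = 5(−0.4) + 2(+0.6) = -0.8Δo = -0.8 × 139 = -111 kJ/mol.
Tetrahedral: e⁴ t₂³, CFSE = 4(−0.6) + 3(+0.4) = -1.2Δₜ = -1.2 × (4/9) × 139 = -74 kJ/mol.
Subtracting, OSPE = -111 − (-74) = -37 kJ/mol.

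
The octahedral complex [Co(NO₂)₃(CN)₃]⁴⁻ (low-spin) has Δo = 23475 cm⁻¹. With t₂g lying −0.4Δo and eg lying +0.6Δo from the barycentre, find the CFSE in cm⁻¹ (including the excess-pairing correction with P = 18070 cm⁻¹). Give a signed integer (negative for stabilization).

Ligand charges: 3×(-1) from NO₂⁻ and 3×(-1) from CN⁻ sum to -6; with overall charge -4, Co is +2.
Co²⁺: group 9, so d-count = 9 − 2 = 7.
Electron filling gives t₂g⁶ eg¹.
CFSE(orbital) = 6×(-0.4Δo) + 1×(0.6Δo) = -1.8Δo; with Δo = 23475 cm⁻¹ that is -42255 cm⁻¹.
High-spin d⁷ would be t₂g⁵ eg² with 2 pairs; low-spin has 3, so 1 excess pair costs +1P = +18070 cm⁻¹.
Overall CFSE = -42255 + 18070 = -24185 cm⁻¹.

-24185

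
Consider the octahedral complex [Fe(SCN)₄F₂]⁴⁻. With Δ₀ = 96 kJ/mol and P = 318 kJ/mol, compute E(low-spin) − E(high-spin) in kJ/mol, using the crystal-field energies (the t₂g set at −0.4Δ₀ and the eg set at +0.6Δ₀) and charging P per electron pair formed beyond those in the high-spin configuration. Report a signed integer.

444

Ligand charges: 4×(-1) from SCN⁻ and 2×(-1) from F⁻ sum to -6; with overall charge -4, Fe is +2.
Fe²⁺: group 8, so d-count = 8 − 2 = 6.
High-spin: t₂g⁴ eg², CFSE = -0.4Δ₀ = -38 kJ/mol.
Low-spin t₂g⁶ eg⁰ gives -2.4Δ₀ = -230 kJ/mol, but forming 2 extra pairs costs 2P = 636 kJ/mol, so E(LS) = -230 + 636 = 406 kJ/mol.
Thus E(LS) − E(HS) = 444 kJ/mol.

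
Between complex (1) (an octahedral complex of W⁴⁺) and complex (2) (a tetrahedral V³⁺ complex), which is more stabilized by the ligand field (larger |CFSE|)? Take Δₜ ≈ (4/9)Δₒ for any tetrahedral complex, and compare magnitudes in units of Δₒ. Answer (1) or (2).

(1)

(1): W sits in group 6; removing 4 electrons leaves W⁴⁺ with 6 − 4 = 2 d electrons; For octahedral d² the high- and low-spin configurations coincide; t₂g² eg⁰, CFSE = -0.8Δₒ.
(2): Group 5 minus oxidation state +3 gives a d² configuration for V³⁺; With tetrahedral geometry the complex is necessarily high-spin; e^2 t2^0, CFSE = -1.2Δₜ ≈ -0.53Δₒ.
So (1) has the larger |CFSE|.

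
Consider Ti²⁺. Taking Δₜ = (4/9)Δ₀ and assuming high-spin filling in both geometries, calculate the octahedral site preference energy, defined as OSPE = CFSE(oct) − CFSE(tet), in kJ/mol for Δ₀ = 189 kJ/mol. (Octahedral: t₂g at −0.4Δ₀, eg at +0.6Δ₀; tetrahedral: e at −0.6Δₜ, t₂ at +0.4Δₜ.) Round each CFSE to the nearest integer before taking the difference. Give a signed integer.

-50

Ti sits in group 4; removing 2 electrons leaves Ti²⁺ with 4 − 2 = 2 d electrons.
Octahedral high-spin t2g^2 e_g^0: CFSE = -0.8 × 189 = -151 kJ/mol.
Tetrahedral e^2 t2^0 gives -1.2Δₜ = -1.2 × (4/9) × 189 = -101 kJ/mol.
OSPE = -151 − (-101) = -50 kJ/mol.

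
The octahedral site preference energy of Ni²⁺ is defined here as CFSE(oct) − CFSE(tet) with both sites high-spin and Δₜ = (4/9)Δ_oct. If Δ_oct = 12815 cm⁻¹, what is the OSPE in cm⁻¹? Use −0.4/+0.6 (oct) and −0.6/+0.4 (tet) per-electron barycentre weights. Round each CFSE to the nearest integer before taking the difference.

-10822

Ni is in group 10, so Ni²⁺ is d⁸ (10 − 2 = 8).
In an octahedral site d⁸ (HS) is t2g^6 e_g^2, giving CFSE(oct) = -1.2Δ_oct = -15378 cm⁻¹.
Tetrahedral: e^4 t2^4, CFSE = 4(−0.6) + 4(+0.4) = -0.8Δₜ = -0.8 × (4/9) × 12815 = -4556 cm⁻¹.
Subtracting, OSPE = -15378 − (-4556) = -10822 cm⁻¹.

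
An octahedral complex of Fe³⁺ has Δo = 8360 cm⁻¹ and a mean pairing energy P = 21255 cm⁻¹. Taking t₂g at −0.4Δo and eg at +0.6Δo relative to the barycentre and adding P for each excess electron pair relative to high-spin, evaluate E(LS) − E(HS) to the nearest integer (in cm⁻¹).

Fe³⁺: group 8, so d-count = 8 − 3 = 5.
In the high-spin limit (t₂g³ eg²) the orbital term is 0.0Δo = 0 cm⁻¹, with no excess pairing.
Low-spin t₂g⁵ eg⁰ gives -2.0Δo = -16720 cm⁻¹, but forming 2 extra pairs costs 2P = 42510 cm⁻¹, so E(LS) = -16720 + 42510 = 25790 cm⁻¹.
E(LS) − E(HS) = 25790 − (0) = 25790 cm⁻¹.

25790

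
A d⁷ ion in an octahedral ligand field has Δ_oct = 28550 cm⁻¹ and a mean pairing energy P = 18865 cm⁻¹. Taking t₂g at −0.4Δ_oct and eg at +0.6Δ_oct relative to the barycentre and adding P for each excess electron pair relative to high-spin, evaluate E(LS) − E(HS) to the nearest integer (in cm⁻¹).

High-spin d⁷ fills as t₂g⁵ eg² with CFSE 5(−0.4) + 2(+0.6) = -0.8Δ_oct = -22840 cm⁻¹.
Low-spin: t₂g⁶ eg¹, orbital CFSE = -1.8Δ_oct = -51390 cm⁻¹; plus 1 excess pair × P = +18865 cm⁻¹; total -32525 cm⁻¹.
The difference is -32525 − (-22840) = -9685 cm⁻¹, so low-spin lies lower.

-9685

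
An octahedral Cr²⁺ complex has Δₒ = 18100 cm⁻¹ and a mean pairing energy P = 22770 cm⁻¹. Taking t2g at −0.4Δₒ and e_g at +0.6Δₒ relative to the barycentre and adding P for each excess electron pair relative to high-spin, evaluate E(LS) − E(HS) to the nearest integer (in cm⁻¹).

Cr sits in group 6; removing 2 electrons leaves Cr²⁺ with 6 − 2 = 4 d electrons.
High-spin d⁴ fills as t2g^3 e_g^1 with CFSE 3(−0.4) + 1(+0.6) = -0.6Δₒ = -10860 cm⁻¹.
For low-spin the configuration is t2g^4 e_g^0: orbital energy -1.6 × 18100 = -28960 cm⁻¹, and 1 additional pair relative to high-spin adds 22770 cm⁻¹, giving -6190 cm⁻¹.
Thus E(LS) − E(HS) = 4670 cm⁻¹.

4670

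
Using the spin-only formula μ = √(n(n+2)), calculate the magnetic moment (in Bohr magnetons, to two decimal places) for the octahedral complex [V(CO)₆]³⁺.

CO is neutral, so the +3 overall charge sits on V: oxidation state +3.
V is in group 5, so V³⁺ is d² (5 − 3 = 2).
Configuration: t2g^2 e_g^0 → 2 unpaired electrons.
μ(spin-only) = √[2(2+2)] = √8 ≈ 2.83 Bohr magnetons.

2.83 Bohr magnetons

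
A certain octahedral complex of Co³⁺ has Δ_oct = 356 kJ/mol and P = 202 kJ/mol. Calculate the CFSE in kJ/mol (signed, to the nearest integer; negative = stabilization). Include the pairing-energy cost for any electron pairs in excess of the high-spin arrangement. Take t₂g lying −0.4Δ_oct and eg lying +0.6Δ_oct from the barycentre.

-450

Co³⁺: group 9, so d-count = 9 − 3 = 6.
Here Δ_oct > P (356 > 202), so the low-spin state is favoured.
Filling d⁶ accordingly: t₂g⁶ eg⁰.
Orbital CFSE = -2.4Δ_oct = -2.4 × 356 = -854 kJ/mol.
Excess pairs vs high-spin: 3 − 1 = 2; pairing cost = +404 kJ/mol.
Net CFSE = -854 + 404 = -450 kJ/mol.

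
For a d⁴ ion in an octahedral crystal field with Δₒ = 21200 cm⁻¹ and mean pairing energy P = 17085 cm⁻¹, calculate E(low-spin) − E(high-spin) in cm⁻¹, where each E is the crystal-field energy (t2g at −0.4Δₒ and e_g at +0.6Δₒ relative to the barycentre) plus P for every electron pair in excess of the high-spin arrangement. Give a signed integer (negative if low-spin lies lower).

In the high-spin limit (t2g^3 e_g^1) the orbital term is -0.6Δₒ = -12720 cm⁻¹, with no excess pairing.
For low-spin the configuration is t2g^4 e_g^0: orbital energy -1.6 × 21200 = -33920 cm⁻¹, and 1 additional pair relative to high-spin adds 17085 cm⁻¹, giving -16835 cm⁻¹.
E(LS) − E(HS) = -16835 − (-12720) = -4115 cm⁻¹.

-4115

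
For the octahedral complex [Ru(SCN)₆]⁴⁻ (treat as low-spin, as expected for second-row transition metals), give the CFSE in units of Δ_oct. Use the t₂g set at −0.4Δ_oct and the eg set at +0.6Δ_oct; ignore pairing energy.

-2.4 Δ_oct

Each SCN⁻ contributes -1; 6 × (-1) = -6. With overall charge -4, Ru is in the +2 oxidation state.
Group 8 minus oxidation state +2 gives a d⁶ configuration for Ru²⁺.
Configuration: t₂g⁶ eg⁰.
CFSE = 6(-0.4Δ_oct) + 0(0.6Δ_oct) = -2.4Δ_oct + 0.0Δ_oct = -2.4Δ_oct.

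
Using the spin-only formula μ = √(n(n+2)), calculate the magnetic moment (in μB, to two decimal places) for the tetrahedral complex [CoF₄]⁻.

Each F⁻ contributes -1; 4 × (-1) = -4. With overall charge -1, Co is in the +3 oxidation state.
Co sits in group 9; removing 3 electrons leaves Co³⁺ with 9 − 3 = 6 d electrons.
Tetrahedral splitting is small, so the complex is high-spin.
Configuration: e³ t₂³ → 4 unpaired electrons.
μ(spin-only) = √[4(4+2)] = √24 ≈ 4.90 μB.

4.90 μB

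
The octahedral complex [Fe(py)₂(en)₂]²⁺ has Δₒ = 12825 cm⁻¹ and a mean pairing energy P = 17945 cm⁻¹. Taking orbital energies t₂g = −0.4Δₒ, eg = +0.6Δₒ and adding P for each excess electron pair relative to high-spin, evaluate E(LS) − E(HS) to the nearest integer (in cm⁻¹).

10240

Ligand charges: 2×(+0) from py and 2×(+0) from en sum to +0; with overall charge +2, Fe is +2.
Fe is in group 8, so Fe²⁺ is d⁶ (8 − 2 = 6).
In the high-spin limit (t₂g⁴ eg²) the orbital term is -0.4Δₒ = -5130 cm⁻¹, with no excess pairing.
For low-spin the configuration is t₂g⁶ eg⁰: orbital energy -2.4 × 12825 = -30780 cm⁻¹, and 2 additional pairs relative to high-spin add 35890 cm⁻¹, giving 5110 cm⁻¹.
The difference is 5110 − (-5130) = 10240 cm⁻¹, so high-spin lies lower.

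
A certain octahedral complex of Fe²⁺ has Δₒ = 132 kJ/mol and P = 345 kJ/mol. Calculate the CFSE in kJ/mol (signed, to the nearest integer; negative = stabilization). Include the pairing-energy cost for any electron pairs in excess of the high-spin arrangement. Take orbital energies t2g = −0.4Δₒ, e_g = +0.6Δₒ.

Fe²⁺: group 8, so d-count = 8 − 2 = 6.
Δₒ < P, so pairing is avoided: the ground state is high-spin.
Configuration: t2g^4 e_g^2.
Orbital CFSE = -0.4Δₒ = -0.4 × 132 = -53 kJ/mol.
High-spin has no excess pairs, so no pairing correction applies.

-53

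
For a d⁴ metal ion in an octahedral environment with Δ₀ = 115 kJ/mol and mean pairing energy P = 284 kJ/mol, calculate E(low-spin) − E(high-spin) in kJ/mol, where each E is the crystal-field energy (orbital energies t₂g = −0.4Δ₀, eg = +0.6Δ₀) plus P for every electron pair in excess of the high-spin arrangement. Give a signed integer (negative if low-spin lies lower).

169

High-spin d⁴ fills as t₂g³ eg¹ with CFSE 3(−0.4) + 1(+0.6) = -0.6Δ₀ = -69 kJ/mol.
Low-spin t₂g⁴ eg⁰ gives -1.6Δ₀ = -184 kJ/mol, but forming 1 extra pair costs 1P = 284 kJ/mol, so E(LS) = -184 + 284 = 100 kJ/mol.
The difference is 100 − (-69) = 169 kJ/mol, so high-spin lies lower.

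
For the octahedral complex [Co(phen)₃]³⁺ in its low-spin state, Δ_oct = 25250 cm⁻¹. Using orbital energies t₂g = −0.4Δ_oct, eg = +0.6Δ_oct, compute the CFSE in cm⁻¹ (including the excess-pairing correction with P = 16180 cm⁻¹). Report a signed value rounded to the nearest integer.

phen is neutral, so the +3 overall charge sits on Co: oxidation state +3.
Co is in group 9, so Co³⁺ is d⁶ (9 − 3 = 6).
Electron filling gives t₂g⁶ eg⁰.
Orbital CFSE = 6(-0.4) + 0(0.6) = -2.4Δ_oct = -2.4 × 25250 = -60600 cm⁻¹.
High-spin d⁶ would be t₂g⁴ eg² with 1 pair; low-spin has 3, so 2 excess pairs cost +2P = +32360 cm⁻¹.
Overall CFSE = -60600 + 32360 = -28240 cm⁻¹.

-28240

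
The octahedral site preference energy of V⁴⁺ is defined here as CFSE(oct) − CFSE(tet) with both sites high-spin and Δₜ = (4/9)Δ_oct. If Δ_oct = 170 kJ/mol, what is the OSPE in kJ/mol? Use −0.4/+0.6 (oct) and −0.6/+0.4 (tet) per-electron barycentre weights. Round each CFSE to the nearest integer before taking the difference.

-23

Group 5 minus oxidation state +4 gives a d¹ configuration for V⁴⁺.
Octahedral (high-spin): t2g^1 e_g^0, CFSE = 1(−0.4) + 0(+0.6) = -0.4Δ_oct = -0.4 × 170 = -68 kJ/mol.
In a tetrahedral site the filling is e^1 t2^0: CFSE(tet) = -0.6Δₜ = -0.6 × (4/9)(170) = -45 kJ/mol.
Subtracting, OSPE = -68 − (-45) = -23 kJ/mol.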